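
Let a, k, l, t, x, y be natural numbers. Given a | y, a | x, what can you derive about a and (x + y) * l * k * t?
a | (x + y) * l * k * t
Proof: From a | x and a | y, a | x + y. Then a | (x + y) * l. Then a | (x + y) * l * k. Then a | (x + y) * l * k * t.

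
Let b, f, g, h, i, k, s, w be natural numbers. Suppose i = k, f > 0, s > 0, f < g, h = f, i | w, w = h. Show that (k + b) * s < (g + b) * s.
w = h and h = f, therefore w = f. Because i | w, i | f. Since f > 0, i ≤ f. f < g, so i < g. i = k, so k < g. Then k + b < g + b. Because s > 0, (k + b) * s < (g + b) * s.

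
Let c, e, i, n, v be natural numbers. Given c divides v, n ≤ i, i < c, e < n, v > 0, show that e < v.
n ≤ i and i < c, thus n < c. Since e < n, e < c. Since c divides v and v > 0, c ≤ v. Because e < c, e < v.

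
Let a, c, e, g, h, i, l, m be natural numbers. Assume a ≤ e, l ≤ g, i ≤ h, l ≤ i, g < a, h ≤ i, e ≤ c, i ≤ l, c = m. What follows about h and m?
h < m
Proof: Because l ≤ i and i ≤ l, l = i. From i ≤ h and h ≤ i, i = h. Since l = i, l = h. Because g < a and a ≤ e, g < e. Since l ≤ g, l < e. l = h, so h < e. Since e ≤ c, h < c. From c = m, h < m.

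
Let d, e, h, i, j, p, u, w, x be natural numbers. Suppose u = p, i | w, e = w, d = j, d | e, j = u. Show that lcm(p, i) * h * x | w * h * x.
d = j and j = u, so d = u. u = p, so d = p. From e = w and d | e, d | w. Since d = p, p | w. Since i | w, lcm(p, i) | w. Then lcm(p, i) * h | w * h. Then lcm(p, i) * h * x | w * h * x.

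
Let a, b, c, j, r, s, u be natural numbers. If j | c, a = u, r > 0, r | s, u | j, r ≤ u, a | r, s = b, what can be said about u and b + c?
u | b + c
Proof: a = u and a | r, thus u | r. Since r > 0, u ≤ r. r ≤ u, so r = u. s = b and r | s, hence r | b. r = u, so u | b. u | j and j | c, thus u | c. u | b, so u | b + c.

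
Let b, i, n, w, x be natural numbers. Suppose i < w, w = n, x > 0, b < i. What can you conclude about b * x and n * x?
b * x < n * x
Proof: b < i and i < w, hence b < w. Because w = n, b < n. x > 0, so b * x < n * x.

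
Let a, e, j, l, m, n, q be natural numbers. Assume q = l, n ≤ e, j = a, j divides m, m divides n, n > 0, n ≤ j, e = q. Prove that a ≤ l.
From j divides m and m divides n, j divides n. n > 0, so j ≤ n. Since n ≤ j, n = j. Since j = a, n = a. Since n ≤ e, a ≤ e. Since e = q, a ≤ q. From q = l, a ≤ l.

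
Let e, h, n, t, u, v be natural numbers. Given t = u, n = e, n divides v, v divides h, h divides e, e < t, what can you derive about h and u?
h < u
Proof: Since n divides v and v divides h, n divides h. n = e, so e divides h. Since h divides e, e = h. Since e < t, h < t. t = u, so h < u.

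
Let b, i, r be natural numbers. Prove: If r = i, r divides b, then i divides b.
From r = i and r divides b, by substitution, i divides b.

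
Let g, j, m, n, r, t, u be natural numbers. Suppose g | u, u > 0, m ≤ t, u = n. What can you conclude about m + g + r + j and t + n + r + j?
m + g + r + j ≤ t + n + r + j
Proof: From g | u and u > 0, g ≤ u. u = n, so g ≤ n. Then g + r ≤ n + r. Then g + r + j ≤ n + r + j. Because m ≤ t, m + g + r + j ≤ t + n + r + j.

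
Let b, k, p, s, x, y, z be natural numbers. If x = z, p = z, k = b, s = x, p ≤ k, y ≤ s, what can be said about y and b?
y ≤ b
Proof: From s = x and x = z, s = z. Since y ≤ s, y ≤ z. From p = z and p ≤ k, z ≤ k. Since y ≤ z, y ≤ k. Since k = b, y ≤ b.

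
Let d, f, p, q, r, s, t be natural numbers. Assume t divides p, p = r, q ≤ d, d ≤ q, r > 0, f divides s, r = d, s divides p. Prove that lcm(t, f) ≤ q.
d ≤ q and q ≤ d, so d = q. From r = d, r = q. Because f divides s and s divides p, f divides p. Since t divides p, lcm(t, f) divides p. Because p = r, lcm(t, f) divides r. r > 0, so lcm(t, f) ≤ r. r = q, so lcm(t, f) ≤ q.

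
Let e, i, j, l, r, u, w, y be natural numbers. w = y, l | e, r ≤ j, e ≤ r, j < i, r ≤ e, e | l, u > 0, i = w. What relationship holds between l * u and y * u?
l * u < y * u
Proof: From i = w and w = y, i = y. Since e | l and l | e, e = l. r ≤ e and e ≤ r, thus r = e. r ≤ j, so e ≤ j. e = l, so l ≤ j. Since j < i, l < i. Since i = y, l < y. Since u > 0, l * u < y * u.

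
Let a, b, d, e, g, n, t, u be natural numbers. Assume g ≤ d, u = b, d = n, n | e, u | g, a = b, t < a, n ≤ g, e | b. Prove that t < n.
d = n and g ≤ d, thus g ≤ n. Since n ≤ g, g = n. u = b and u | g, therefore b | g. Because g = n, b | n. Because n | e and e | b, n | b. b | n, so b = n. a = b and t < a, therefore t < b. b = n, so t < n.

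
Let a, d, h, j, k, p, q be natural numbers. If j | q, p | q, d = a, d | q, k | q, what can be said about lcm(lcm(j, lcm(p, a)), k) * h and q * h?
lcm(lcm(j, lcm(p, a)), k) * h | q * h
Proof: Since d = a and d | q, a | q. p | q, so lcm(p, a) | q. j | q, so lcm(j, lcm(p, a)) | q. k | q, so lcm(lcm(j, lcm(p, a)), k) | q. Then lcm(lcm(j, lcm(p, a)), k) * h | q * h.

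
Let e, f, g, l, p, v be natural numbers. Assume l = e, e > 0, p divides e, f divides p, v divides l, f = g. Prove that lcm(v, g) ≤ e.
l = e and v divides l, therefore v divides e. f divides p and p divides e, therefore f divides e. From f = g, g divides e. Since v divides e, lcm(v, g) divides e. Because e > 0, lcm(v, g) ≤ e.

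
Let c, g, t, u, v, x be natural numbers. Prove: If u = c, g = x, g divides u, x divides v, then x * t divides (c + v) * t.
g = x and g divides u, thus x divides u. u = c, so x divides c. Because x divides v, x divides c + v. Then x * t divides (c + v) * t.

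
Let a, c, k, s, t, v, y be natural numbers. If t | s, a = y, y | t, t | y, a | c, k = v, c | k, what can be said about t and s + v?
t | s + v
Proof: y | t and t | y, therefore y = t. a = y, so a = t. k = v and c | k, thus c | v. Since a | c, a | v. Since a = t, t | v. Since t | s, t | s + v.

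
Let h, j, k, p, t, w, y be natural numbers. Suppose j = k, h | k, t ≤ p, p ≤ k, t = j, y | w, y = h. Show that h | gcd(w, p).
y = h and y | w, therefore h | w. Because t = j and j = k, t = k. Since t ≤ p, k ≤ p. Because p ≤ k, k = p. Since h | k, h | p. h | w, so h | gcd(w, p).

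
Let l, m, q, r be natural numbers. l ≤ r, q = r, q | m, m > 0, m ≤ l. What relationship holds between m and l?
m = l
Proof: q = r and q | m, therefore r | m. Since m > 0, r ≤ m. l ≤ r, so l ≤ m. m ≤ l, so l = m. Then m = l.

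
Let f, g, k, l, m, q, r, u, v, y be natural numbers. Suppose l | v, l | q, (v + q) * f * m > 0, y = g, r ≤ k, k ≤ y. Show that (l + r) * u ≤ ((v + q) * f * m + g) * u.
l | v and l | q, therefore l | v + q. Then l | (v + q) * f. Then l | (v + q) * f * m. Since (v + q) * f * m > 0, l ≤ (v + q) * f * m. Because r ≤ k and k ≤ y, r ≤ y. Since y = g, r ≤ g. l ≤ (v + q) * f * m, so l + r ≤ (v + q) * f * m + g. Then (l + r) * u ≤ ((v + q) * f * m + g) * u.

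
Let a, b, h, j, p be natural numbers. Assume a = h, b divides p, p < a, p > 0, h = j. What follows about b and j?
b < j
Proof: a = h and h = j, so a = j. b divides p and p > 0, therefore b ≤ p. Since p < a, b < a. Because a = j, b < j.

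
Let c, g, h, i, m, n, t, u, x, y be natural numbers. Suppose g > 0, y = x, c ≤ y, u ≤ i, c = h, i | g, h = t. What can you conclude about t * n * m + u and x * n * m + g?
t * n * m + u ≤ x * n * m + g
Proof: Because c = h and h = t, c = t. y = x and c ≤ y, therefore c ≤ x. c = t, so t ≤ x. Then t * n ≤ x * n. Then t * n * m ≤ x * n * m. i | g and g > 0, therefore i ≤ g. From u ≤ i, u ≤ g. Since t * n * m ≤ x * n * m, t * n * m + u ≤ x * n * m + g.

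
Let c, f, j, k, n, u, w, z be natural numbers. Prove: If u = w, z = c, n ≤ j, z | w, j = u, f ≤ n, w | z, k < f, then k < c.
w | z and z | w, thus w = z. Since u = w, u = z. f ≤ n and n ≤ j, so f ≤ j. Since j = u, f ≤ u. k < f, so k < u. u = z, so k < z. z = c, so k < c.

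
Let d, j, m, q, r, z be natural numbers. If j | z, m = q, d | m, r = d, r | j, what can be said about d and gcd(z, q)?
d | gcd(z, q)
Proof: r | j and j | z, therefore r | z. r = d, so d | z. From m = q and d | m, d | q. d | z, so d | gcd(z, q).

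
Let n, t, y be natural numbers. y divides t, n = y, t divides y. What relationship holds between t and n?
t = n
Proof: y divides t and t divides y, hence y = t. n = y, so n = t. Then t = n.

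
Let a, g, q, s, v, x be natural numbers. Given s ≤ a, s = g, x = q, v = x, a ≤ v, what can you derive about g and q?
g ≤ q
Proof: s = g and s ≤ a, so g ≤ a. v = x and a ≤ v, therefore a ≤ x. Since x = q, a ≤ q. g ≤ a, so g ≤ q.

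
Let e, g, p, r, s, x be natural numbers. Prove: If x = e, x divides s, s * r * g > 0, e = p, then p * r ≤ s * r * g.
x = e and e = p, so x = p. x divides s, so p divides s. Then p * r divides s * r. Then p * r divides s * r * g. Since s * r * g > 0, p * r ≤ s * r * g.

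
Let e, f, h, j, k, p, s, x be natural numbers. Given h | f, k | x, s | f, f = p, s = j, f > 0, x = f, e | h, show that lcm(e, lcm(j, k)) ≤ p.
e | h and h | f, hence e | f. s = j and s | f, hence j | f. x = f and k | x, hence k | f. j | f, so lcm(j, k) | f. From e | f, lcm(e, lcm(j, k)) | f. Because f > 0, lcm(e, lcm(j, k)) ≤ f. f = p, so lcm(e, lcm(j, k)) ≤ p.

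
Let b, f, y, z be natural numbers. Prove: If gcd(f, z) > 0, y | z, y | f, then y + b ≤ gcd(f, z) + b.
y | f and y | z, therefore y | gcd(f, z). Since gcd(f, z) > 0, y ≤ gcd(f, z). Then y + b ≤ gcd(f, z) + b.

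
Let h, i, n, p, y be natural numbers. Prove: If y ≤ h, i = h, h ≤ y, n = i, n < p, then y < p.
Because n = i and i = h, n = h. h ≤ y and y ≤ h, hence h = y. Since n = h, n = y. Since n < p, y < p.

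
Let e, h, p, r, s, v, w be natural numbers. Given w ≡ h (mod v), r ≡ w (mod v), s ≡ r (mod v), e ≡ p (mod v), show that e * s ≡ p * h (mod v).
Since s ≡ r (mod v) and r ≡ w (mod v), s ≡ w (mod v). w ≡ h (mod v), so s ≡ h (mod v). From e ≡ p (mod v), by multiplying congruences, e * s ≡ p * h (mod v).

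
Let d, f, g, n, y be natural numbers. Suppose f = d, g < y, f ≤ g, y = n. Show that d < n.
f ≤ g and g < y, so f < y. y = n, so f < n. From f = d, d < n.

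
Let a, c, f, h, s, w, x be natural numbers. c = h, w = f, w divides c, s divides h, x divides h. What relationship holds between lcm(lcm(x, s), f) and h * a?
lcm(lcm(x, s), f) divides h * a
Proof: From x divides h and s divides h, lcm(x, s) divides h. From w = f and w divides c, f divides c. c = h, so f divides h. lcm(x, s) divides h, so lcm(lcm(x, s), f) divides h. Then lcm(lcm(x, s), f) divides h * a.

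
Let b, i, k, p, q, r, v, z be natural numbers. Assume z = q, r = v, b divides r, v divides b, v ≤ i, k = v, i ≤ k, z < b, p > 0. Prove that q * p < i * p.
r = v and b divides r, therefore b divides v. Since v divides b, b = v. Since k = v and i ≤ k, i ≤ v. Since v ≤ i, v = i. Since b = v, b = i. z < b, so z < i. z = q, so q < i. Because p > 0, by multiplying by a positive, q * p < i * p.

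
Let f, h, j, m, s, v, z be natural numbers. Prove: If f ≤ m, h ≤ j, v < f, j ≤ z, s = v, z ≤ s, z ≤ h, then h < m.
Because h ≤ j and j ≤ z, h ≤ z. Since z ≤ h, z = h. Since s = v and z ≤ s, z ≤ v. v < f and f ≤ m, hence v < m. Since z ≤ v, z < m. Since z = h, h < m.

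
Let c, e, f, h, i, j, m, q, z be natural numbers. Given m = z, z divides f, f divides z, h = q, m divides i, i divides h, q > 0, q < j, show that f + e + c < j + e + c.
z divides f and f divides z, so z = f. From m = z, m = f. Since m divides i and i divides h, m divides h. From h = q, m divides q. m = f, so f divides q. q > 0, so f ≤ q. Since q < j, f < j. Then f + e < j + e. Then f + e + c < j + e + c.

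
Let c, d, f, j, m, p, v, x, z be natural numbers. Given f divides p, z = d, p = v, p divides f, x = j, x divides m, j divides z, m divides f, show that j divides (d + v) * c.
z = d and j divides z, therefore j divides d. Because f divides p and p divides f, f = p. p = v, so f = v. m divides f, so m divides v. Since x divides m, x divides v. Since x = j, j divides v. Since j divides d, j divides d + v. Then j divides (d + v) * c.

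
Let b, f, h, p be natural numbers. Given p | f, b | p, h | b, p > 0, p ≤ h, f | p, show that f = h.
f | p and p | f, therefore f = p. h | b and b | p, so h | p. p > 0, so h ≤ p. p ≤ h, so p = h. f = p, so f = h.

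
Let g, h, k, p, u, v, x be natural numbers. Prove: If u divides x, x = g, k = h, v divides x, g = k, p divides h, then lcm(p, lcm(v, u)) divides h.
x = g and g = k, hence x = k. Because k = h, x = h. v divides x and u divides x, so lcm(v, u) divides x. x = h, so lcm(v, u) divides h. Since p divides h, lcm(p, lcm(v, u)) divides h.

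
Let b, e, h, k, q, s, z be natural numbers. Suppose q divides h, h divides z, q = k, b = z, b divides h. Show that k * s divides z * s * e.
b = z and b divides h, so z divides h. Since h divides z, h = z. q = k and q divides h, hence k divides h. Since h = z, k divides z. Then k * s divides z * s. Then k * s divides z * s * e.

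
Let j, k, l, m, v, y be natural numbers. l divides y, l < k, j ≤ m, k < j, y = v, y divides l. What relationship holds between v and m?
v < m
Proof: l divides y and y divides l, thus l = y. Since y = v, l = v. Because l < k, v < k. From k < j and j ≤ m, k < m. Because v < k, v < m.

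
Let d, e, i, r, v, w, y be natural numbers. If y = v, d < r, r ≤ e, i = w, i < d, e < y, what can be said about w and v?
w < v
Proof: Because d < r and r ≤ e, d < e. i < d, so i < e. Since y = v and e < y, e < v. i < e, so i < v. Since i = w, w < v.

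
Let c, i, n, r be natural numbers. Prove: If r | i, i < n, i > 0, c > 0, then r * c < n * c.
r | i and i > 0, therefore r ≤ i. i < n, so r < n. Since c > 0, r * c < n * c.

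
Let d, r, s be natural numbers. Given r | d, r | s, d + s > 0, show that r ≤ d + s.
Because r | d and r | s, r | d + s. Since d + s > 0, r ≤ d + s.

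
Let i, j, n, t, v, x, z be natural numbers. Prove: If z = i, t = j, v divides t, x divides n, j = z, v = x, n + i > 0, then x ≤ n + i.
Because t = j and j = z, t = z. z = i, so t = i. v divides t, so v divides i. Since v = x, x divides i. Since x divides n, x divides n + i. Because n + i > 0, x ≤ n + i.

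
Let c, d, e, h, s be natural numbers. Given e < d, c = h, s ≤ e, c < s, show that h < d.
Since c = h and c < s, h < s. s ≤ e and e < d, hence s < d. h < s, so h < d.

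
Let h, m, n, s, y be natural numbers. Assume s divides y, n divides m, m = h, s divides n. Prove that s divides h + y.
s divides n and n divides m, hence s divides m. m = h, so s divides h. s divides y, so s divides h + y.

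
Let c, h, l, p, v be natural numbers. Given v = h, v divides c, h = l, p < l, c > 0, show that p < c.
Since v = h and h = l, v = l. Since v divides c, l divides c. c > 0, so l ≤ c. p < l, so p < c.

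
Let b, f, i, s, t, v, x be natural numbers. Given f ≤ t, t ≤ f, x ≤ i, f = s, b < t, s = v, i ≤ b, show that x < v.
t ≤ f and f ≤ t, therefore t = f. f = s, so t = s. s = v, so t = v. x ≤ i and i ≤ b, thus x ≤ b. b < t, so x < t. t = v, so x < v.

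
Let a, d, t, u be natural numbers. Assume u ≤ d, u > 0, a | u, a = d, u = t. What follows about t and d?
t = d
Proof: a = d and a | u, hence d | u. From u > 0, d ≤ u. Since u ≤ d, d = u. Because u = t, d = t. Then t = d.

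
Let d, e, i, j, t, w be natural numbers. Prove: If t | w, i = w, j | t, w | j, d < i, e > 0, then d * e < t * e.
Because w | j and j | t, w | t. t | w, so w = t. i = w, so i = t. Since d < i, d < t. e > 0, so d * e < t * e.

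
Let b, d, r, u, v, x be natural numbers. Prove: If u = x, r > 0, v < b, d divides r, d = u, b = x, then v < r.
Since b = x and v < b, v < x. Because d = u and d divides r, u divides r. Since r > 0, u ≤ r. Because u = x, x ≤ r. v < x, so v < r.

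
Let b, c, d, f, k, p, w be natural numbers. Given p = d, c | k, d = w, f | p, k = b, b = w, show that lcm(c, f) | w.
Since k = b and b = w, k = w. Since c | k, c | w. p = d and d = w, hence p = w. Since f | p, f | w. Because c | w, lcm(c, f) | w.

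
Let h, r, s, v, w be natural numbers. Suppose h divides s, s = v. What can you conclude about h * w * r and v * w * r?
h * w * r divides v * w * r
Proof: s = v and h divides s, hence h divides v. Then h * w divides v * w. Then h * w * r divides v * w * r.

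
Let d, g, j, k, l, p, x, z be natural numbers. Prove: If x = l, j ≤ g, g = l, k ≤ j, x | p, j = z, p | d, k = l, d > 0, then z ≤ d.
k = l and k ≤ j, thus l ≤ j. From g = l and j ≤ g, j ≤ l. l ≤ j, so l = j. Because x = l, x = j. Because j = z, x = z. x | p and p | d, therefore x | d. x = z, so z | d. d > 0, so z ≤ d.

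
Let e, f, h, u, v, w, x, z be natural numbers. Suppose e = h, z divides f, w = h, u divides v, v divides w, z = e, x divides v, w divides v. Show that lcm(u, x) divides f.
v divides w and w divides v, hence v = w. w = h, so v = h. u divides v and x divides v, therefore lcm(u, x) divides v. v = h, so lcm(u, x) divides h. z = e and z divides f, thus e divides f. e = h, so h divides f. Since lcm(u, x) divides h, lcm(u, x) divides f.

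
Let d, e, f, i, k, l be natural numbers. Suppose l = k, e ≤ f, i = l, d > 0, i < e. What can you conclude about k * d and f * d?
k * d < f * d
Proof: i = l and l = k, therefore i = k. Since i < e and e ≤ f, i < f. i = k, so k < f. Since d > 0, by multiplying by a positive, k * d < f * d.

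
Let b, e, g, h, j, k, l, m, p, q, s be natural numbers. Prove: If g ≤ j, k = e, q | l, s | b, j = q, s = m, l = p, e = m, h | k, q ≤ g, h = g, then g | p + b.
j = q and g ≤ j, therefore g ≤ q. From q ≤ g, q = g. l = p and q | l, so q | p. q = g, so g | p. Because k = e and e = m, k = m. h = g and h | k, hence g | k. k = m, so g | m. From s = m and s | b, m | b. g | m, so g | b. Since g | p, g | p + b.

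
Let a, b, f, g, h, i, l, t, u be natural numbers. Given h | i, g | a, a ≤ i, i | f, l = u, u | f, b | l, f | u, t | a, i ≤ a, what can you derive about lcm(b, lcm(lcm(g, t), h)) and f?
lcm(b, lcm(lcm(g, t), h)) | f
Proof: u | f and f | u, hence u = f. From l = u, l = f. From b | l, b | f. a ≤ i and i ≤ a, therefore a = i. g | a and t | a, hence lcm(g, t) | a. a = i, so lcm(g, t) | i. Since h | i, lcm(lcm(g, t), h) | i. Since i | f, lcm(lcm(g, t), h) | f. b | f, so lcm(b, lcm(lcm(g, t), h)) | f.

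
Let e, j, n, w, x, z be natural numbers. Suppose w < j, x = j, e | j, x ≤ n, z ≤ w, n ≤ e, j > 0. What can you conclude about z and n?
z < n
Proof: x = j and x ≤ n, therefore j ≤ n. e | j and j > 0, hence e ≤ j. n ≤ e, so n ≤ j. j ≤ n, so j = n. w < j, so w < n. z ≤ w, so z < n.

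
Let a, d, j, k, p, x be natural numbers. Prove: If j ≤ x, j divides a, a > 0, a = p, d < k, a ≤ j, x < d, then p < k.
From j divides a and a > 0, j ≤ a. Since a ≤ j, j = a. a = p, so j = p. Because j ≤ x and x < d, j < d. j = p, so p < d. Since d < k, p < k.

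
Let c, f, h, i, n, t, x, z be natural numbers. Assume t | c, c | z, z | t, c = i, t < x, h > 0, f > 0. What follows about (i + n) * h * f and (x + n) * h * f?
(i + n) * h * f < (x + n) * h * f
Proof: Since c | z and z | t, c | t. t | c, so t = c. c = i, so t = i. t < x, so i < x. Then i + n < x + n. Since h > 0, (i + n) * h < (x + n) * h. f > 0, so (i + n) * h * f < (x + n) * h * f.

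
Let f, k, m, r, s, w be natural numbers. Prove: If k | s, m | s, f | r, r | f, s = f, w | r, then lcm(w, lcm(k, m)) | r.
f | r and r | f, thus f = r. Since s = f, s = r. Since k | s and m | s, lcm(k, m) | s. Since s = r, lcm(k, m) | r. From w | r, lcm(w, lcm(k, m)) | r.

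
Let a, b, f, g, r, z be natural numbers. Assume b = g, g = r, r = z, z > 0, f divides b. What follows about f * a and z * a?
f * a ≤ z * a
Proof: b = g and g = r, so b = r. Since r = z, b = z. Since f divides b, f divides z. Since z > 0, f ≤ z. By multiplying by a non-negative, f * a ≤ z * a.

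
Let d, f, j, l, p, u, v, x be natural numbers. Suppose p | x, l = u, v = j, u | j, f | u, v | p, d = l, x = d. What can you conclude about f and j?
f | j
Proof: From d = l and l = u, d = u. x = d and p | x, hence p | d. Since v | p, v | d. v = j, so j | d. d = u, so j | u. u | j, so u = j. Since f | u, f | j.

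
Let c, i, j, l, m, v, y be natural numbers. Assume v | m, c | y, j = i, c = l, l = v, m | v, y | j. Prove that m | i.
Because v | m and m | v, v = m. From c = l and l = v, c = v. From j = i and y | j, y | i. c | y, so c | i. c = v, so v | i. From v = m, m | i.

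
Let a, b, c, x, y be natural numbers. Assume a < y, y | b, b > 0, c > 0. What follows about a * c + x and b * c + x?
a * c + x < b * c + x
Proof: y | b and b > 0, hence y ≤ b. Since a < y, a < b. Since c > 0, a * c < b * c. Then a * c + x < b * c + x.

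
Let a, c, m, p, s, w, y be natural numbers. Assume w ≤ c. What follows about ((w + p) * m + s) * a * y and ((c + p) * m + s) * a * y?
((w + p) * m + s) * a * y ≤ ((c + p) * m + s) * a * y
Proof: Since w ≤ c, w + p ≤ c + p. By multiplying by a non-negative, (w + p) * m ≤ (c + p) * m. Then (w + p) * m + s ≤ (c + p) * m + s. By multiplying by a non-negative, ((w + p) * m + s) * a ≤ ((c + p) * m + s) * a. By multiplying by a non-negative, ((w + p) * m + s) * a * y ≤ ((c + p) * m + s) * a * y.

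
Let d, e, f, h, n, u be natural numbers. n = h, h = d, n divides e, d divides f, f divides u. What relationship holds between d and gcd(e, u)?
d divides gcd(e, u)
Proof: From n = h and h = d, n = d. n divides e, so d divides e. From d divides f and f divides u, d divides u. Since d divides e, d divides gcd(e, u).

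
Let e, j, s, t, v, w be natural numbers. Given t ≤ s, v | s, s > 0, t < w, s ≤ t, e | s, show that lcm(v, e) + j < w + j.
Since s ≤ t and t ≤ s, s = t. v | s and e | s, hence lcm(v, e) | s. Since s > 0, lcm(v, e) ≤ s. s = t, so lcm(v, e) ≤ t. Since t < w, lcm(v, e) < w. Then lcm(v, e) + j < w + j.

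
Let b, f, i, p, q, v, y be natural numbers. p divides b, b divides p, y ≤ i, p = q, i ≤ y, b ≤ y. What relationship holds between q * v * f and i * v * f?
q * v * f ≤ i * v * f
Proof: b divides p and p divides b, therefore b = p. Since p = q, b = q. Since y ≤ i and i ≤ y, y = i. b ≤ y, so b ≤ i. Since b = q, q ≤ i. By multiplying by a non-negative, q * v ≤ i * v. By multiplying by a non-negative, q * v * f ≤ i * v * f.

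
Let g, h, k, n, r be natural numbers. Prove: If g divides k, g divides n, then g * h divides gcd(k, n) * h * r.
Since g divides k and g divides n, g divides gcd(k, n). Then g * h divides gcd(k, n) * h. Then g * h divides gcd(k, n) * h * r.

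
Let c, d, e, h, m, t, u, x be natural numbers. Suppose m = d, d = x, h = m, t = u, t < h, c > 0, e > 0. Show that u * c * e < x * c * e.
From m = d and d = x, m = x. Because t = u and t < h, u < h. Because h = m, u < m. m = x, so u < x. c > 0, so u * c < x * c. e > 0, so u * c * e < x * c * e.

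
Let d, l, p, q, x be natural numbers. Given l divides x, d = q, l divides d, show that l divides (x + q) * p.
d = q and l divides d, so l divides q. l divides x, so l divides x + q. Then l divides (x + q) * p.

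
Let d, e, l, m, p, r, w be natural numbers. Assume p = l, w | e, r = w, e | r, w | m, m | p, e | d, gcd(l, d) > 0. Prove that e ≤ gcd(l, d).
r = w and e | r, thus e | w. w | e, so w = e. w | m and m | p, so w | p. w = e, so e | p. Because p = l, e | l. e | d, so e | gcd(l, d). Since gcd(l, d) > 0, e ≤ gcd(l, d).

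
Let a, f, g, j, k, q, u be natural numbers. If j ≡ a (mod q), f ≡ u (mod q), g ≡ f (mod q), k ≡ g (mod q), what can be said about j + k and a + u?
j + k ≡ a + u (mod q)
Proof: k ≡ g (mod q) and g ≡ f (mod q), hence k ≡ f (mod q). f ≡ u (mod q), so k ≡ u (mod q). Since j ≡ a (mod q), by adding congruences, j + k ≡ a + u (mod q).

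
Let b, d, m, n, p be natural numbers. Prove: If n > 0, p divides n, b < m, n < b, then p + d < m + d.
Since p divides n and n > 0, p ≤ n. Since n < b, p < b. Since b < m, p < m. Then p + d < m + d.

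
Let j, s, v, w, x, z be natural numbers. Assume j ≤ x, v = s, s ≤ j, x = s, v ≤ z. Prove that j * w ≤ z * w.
x = s and j ≤ x, thus j ≤ s. Since s ≤ j, s = j. v = s, so v = j. v ≤ z, so j ≤ z. By multiplying by a non-negative, j * w ≤ z * w.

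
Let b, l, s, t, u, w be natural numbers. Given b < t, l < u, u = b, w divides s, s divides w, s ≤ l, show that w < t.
Since s divides w and w divides s, s = w. s ≤ l, so w ≤ l. u = b and l < u, hence l < b. Since b < t, l < t. From w ≤ l, w < t.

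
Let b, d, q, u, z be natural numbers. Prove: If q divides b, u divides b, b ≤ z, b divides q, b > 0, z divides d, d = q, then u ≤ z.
q divides b and b divides q, so q = b. Since d = q, d = b. Because z divides d, z divides b. Because b > 0, z ≤ b. From b ≤ z, b = z. u divides b and b > 0, therefore u ≤ b. b = z, so u ≤ z.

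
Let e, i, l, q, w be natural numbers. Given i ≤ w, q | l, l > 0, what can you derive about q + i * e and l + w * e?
q + i * e ≤ l + w * e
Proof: Since q | l and l > 0, q ≤ l. i ≤ w, hence i * e ≤ w * e. Since q ≤ l, q + i * e ≤ l + w * e.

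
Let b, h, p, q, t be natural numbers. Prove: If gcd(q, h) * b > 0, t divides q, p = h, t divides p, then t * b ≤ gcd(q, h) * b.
From p = h and t divides p, t divides h. Since t divides q, t divides gcd(q, h). Then t * b divides gcd(q, h) * b. Since gcd(q, h) * b > 0, t * b ≤ gcd(q, h) * b.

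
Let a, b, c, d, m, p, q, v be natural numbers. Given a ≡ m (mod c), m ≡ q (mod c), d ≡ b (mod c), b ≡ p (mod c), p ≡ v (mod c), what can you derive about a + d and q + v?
a + d ≡ q + v (mod c)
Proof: Since a ≡ m (mod c) and m ≡ q (mod c), a ≡ q (mod c). d ≡ b (mod c) and b ≡ p (mod c), hence d ≡ p (mod c). From p ≡ v (mod c), d ≡ v (mod c). a ≡ q (mod c), so a + d ≡ q + v (mod c).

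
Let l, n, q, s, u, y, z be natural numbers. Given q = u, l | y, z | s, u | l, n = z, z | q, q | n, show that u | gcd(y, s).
u | l and l | y, hence u | y. n = z and q | n, thus q | z. z | q, so z = q. q = u, so z = u. z | s, so u | s. u | y, so u | gcd(y, s).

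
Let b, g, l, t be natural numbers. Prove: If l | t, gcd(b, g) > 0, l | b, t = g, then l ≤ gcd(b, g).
t = g and l | t, so l | g. Since l | b, l | gcd(b, g). gcd(b, g) > 0, so l ≤ gcd(b, g).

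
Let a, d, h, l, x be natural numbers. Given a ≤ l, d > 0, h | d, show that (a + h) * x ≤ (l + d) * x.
Since h | d and d > 0, h ≤ d. Since a ≤ l, a + h ≤ l + d. Then (a + h) * x ≤ (l + d) * x.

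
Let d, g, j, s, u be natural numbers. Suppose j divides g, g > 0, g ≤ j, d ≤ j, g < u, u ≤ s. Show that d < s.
From j divides g and g > 0, j ≤ g. g ≤ j, so j = g. Since d ≤ j, d ≤ g. From g < u and u ≤ s, g < s. d ≤ g, so d < s.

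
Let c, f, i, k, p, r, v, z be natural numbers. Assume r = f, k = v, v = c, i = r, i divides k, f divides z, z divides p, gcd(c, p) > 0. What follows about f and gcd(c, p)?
f ≤ gcd(c, p)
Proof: Because k = v and v = c, k = c. Since i = r and i divides k, r divides k. Since k = c, r divides c. r = f, so f divides c. f divides z and z divides p, therefore f divides p. Since f divides c, f divides gcd(c, p). gcd(c, p) > 0, so f ≤ gcd(c, p).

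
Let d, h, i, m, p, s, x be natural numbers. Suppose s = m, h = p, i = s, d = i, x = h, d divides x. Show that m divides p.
From x = h and h = p, x = p. Since d = i and i = s, d = s. d divides x, so s divides x. x = p, so s divides p. s = m, so m divides p.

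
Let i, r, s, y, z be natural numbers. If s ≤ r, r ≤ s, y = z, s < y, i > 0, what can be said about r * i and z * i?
r * i < z * i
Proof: s ≤ r and r ≤ s, hence s = r. y = z and s < y, thus s < z. s = r, so r < z. Because i > 0, by multiplying by a positive, r * i < z * i.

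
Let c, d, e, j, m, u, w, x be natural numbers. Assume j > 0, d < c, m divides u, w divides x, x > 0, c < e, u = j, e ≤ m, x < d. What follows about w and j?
w < j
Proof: Since w divides x and x > 0, w ≤ x. Since x < d, w < d. d < c, so w < c. c < e and e ≤ m, therefore c < m. w < c, so w < m. u = j and m divides u, thus m divides j. j > 0, so m ≤ j. Since w < m, w < j.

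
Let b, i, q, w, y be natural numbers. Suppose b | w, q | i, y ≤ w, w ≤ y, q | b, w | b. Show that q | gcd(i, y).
From b | w and w | b, b = w. From w ≤ y and y ≤ w, w = y. b = w, so b = y. q | b, so q | y. q | i, so q | gcd(i, y).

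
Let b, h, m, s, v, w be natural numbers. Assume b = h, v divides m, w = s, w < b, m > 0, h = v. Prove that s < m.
b = h and h = v, so b = v. Since w < b, w < v. w = s, so s < v. v divides m and m > 0, so v ≤ m. s < v, so s < m.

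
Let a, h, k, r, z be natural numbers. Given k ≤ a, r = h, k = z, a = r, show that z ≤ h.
Since a = r and r = h, a = h. k = z and k ≤ a, therefore z ≤ a. a = h, so z ≤ h.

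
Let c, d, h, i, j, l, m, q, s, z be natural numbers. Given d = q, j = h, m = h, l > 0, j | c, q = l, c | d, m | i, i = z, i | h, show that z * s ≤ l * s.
m = h and m | i, so h | i. i | h, so h = i. Since i = z, h = z. d = q and q = l, hence d = l. j | c and c | d, thus j | d. d = l, so j | l. j = h, so h | l. l > 0, so h ≤ l. h = z, so z ≤ l. Then z * s ≤ l * s.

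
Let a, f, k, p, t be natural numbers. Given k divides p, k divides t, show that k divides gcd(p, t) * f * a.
From k divides p and k divides t, k divides gcd(p, t). Then k divides gcd(p, t) * f. Then k divides gcd(p, t) * f * a.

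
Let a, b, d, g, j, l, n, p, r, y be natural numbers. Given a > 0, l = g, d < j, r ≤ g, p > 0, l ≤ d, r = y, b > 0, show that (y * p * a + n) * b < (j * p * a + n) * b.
Because l = g and l ≤ d, g ≤ d. Since r ≤ g, r ≤ d. Since d < j, r < j. r = y, so y < j. p > 0, so y * p < j * p. Since a > 0, y * p * a < j * p * a. Then y * p * a + n < j * p * a + n. b > 0, so (y * p * a + n) * b < (j * p * a + n) * b.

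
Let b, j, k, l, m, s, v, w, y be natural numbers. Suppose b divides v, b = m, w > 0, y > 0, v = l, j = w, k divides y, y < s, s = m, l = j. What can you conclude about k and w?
k < w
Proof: k divides y and y > 0, hence k ≤ y. s = m and y < s, therefore y < m. k ≤ y, so k < m. Because l = j and j = w, l = w. v = l, so v = w. From b = m and b divides v, m divides v. Since v = w, m divides w. Since w > 0, m ≤ w. Since k < m, k < w.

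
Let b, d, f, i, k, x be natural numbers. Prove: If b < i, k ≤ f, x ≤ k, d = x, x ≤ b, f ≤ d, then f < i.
x ≤ k and k ≤ f, so x ≤ f. d = x and f ≤ d, so f ≤ x. x ≤ f, so x = f. Because x ≤ b and b < i, x < i. x = f, so f < i.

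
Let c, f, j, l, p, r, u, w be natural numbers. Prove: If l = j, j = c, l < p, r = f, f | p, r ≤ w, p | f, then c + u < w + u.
p | f and f | p, therefore p = f. l = j and l < p, therefore j < p. p = f, so j < f. j = c, so c < f. r = f and r ≤ w, therefore f ≤ w. c < f, so c < w. Then c + u < w + u.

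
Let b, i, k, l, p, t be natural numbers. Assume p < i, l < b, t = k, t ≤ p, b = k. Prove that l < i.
Because b = k and l < b, l < k. t ≤ p and p < i, therefore t < i. t = k, so k < i. Since l < k, l < i.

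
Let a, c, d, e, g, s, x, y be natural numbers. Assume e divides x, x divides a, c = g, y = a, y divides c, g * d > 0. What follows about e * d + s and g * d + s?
e * d + s ≤ g * d + s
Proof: y = a and y divides c, hence a divides c. Since c = g, a divides g. x divides a, so x divides g. Since e divides x, e divides g. Then e * d divides g * d. Since g * d > 0, e * d ≤ g * d. Then e * d + s ≤ g * d + s.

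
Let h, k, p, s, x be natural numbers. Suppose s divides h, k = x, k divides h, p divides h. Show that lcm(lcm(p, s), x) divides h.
Because p divides h and s divides h, lcm(p, s) divides h. Because k = x and k divides h, x divides h. lcm(p, s) divides h, so lcm(lcm(p, s), x) divides h.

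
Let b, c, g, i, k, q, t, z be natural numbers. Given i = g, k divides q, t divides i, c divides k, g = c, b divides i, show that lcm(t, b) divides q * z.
i = g and g = c, hence i = c. t divides i and b divides i, so lcm(t, b) divides i. Since i = c, lcm(t, b) divides c. c divides k, so lcm(t, b) divides k. From k divides q, lcm(t, b) divides q. Then lcm(t, b) divides q * z.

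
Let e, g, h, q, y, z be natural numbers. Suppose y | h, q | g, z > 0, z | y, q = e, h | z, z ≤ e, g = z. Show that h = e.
z | y and y | h, therefore z | h. h | z, so h = z. g = z and q | g, therefore q | z. Since q = e, e | z. z > 0, so e ≤ z. Since z ≤ e, z = e. From h = z, h = e.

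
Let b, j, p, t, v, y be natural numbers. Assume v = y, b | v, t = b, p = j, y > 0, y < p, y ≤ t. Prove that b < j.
t = b and y ≤ t, so y ≤ b. Since v = y and b | v, b | y. Since y > 0, b ≤ y. Since y ≤ b, y = b. y < p, so b < p. Since p = j, b < j.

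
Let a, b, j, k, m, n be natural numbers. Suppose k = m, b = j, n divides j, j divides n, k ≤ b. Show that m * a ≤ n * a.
j divides n and n divides j, so j = n. b = j and k ≤ b, thus k ≤ j. Since j = n, k ≤ n. k = m, so m ≤ n. By multiplying by a non-negative, m * a ≤ n * a.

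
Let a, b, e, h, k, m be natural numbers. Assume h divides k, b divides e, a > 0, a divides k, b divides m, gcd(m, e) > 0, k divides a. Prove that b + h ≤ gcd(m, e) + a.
Since b divides m and b divides e, b divides gcd(m, e). Since gcd(m, e) > 0, b ≤ gcd(m, e). k divides a and a divides k, so k = a. Since h divides k, h divides a. a > 0, so h ≤ a. b ≤ gcd(m, e), so b + h ≤ gcd(m, e) + a.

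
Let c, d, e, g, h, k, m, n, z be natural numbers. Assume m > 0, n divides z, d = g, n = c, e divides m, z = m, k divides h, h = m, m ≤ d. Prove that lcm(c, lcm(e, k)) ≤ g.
Since n = c and n divides z, c divides z. z = m, so c divides m. h = m and k divides h, thus k divides m. e divides m, so lcm(e, k) divides m. c divides m, so lcm(c, lcm(e, k)) divides m. m > 0, so lcm(c, lcm(e, k)) ≤ m. Since m ≤ d, lcm(c, lcm(e, k)) ≤ d. d = g, so lcm(c, lcm(e, k)) ≤ g.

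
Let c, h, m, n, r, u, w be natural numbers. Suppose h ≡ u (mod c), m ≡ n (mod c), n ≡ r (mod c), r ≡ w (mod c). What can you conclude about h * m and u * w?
h * m ≡ u * w (mod c)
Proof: m ≡ n (mod c) and n ≡ r (mod c), therefore m ≡ r (mod c). Because r ≡ w (mod c), m ≡ w (mod c). Since h ≡ u (mod c), by multiplying congruences, h * m ≡ u * w (mod c).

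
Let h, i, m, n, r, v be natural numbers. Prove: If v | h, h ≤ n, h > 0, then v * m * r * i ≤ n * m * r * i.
v | h and h > 0, therefore v ≤ h. h ≤ n, so v ≤ n. Then v * m ≤ n * m. Then v * m * r ≤ n * m * r. Then v * m * r * i ≤ n * m * r * i.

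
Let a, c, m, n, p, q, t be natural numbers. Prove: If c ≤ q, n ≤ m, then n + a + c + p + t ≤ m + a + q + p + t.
n ≤ m, therefore n + a ≤ m + a. Since c ≤ q, c + p ≤ q + p. n + a ≤ m + a, so n + a + c + p ≤ m + a + q + p. Then n + a + c + p + t ≤ m + a + q + p + t.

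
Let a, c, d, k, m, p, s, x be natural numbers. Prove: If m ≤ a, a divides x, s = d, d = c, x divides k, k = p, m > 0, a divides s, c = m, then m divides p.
Because s = d and d = c, s = c. c = m, so s = m. Since a divides s, a divides m. m > 0, so a ≤ m. m ≤ a, so a = m. Because a divides x and x divides k, a divides k. Since k = p, a divides p. a = m, so m divides p.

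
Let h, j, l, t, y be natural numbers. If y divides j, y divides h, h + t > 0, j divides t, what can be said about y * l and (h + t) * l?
y * l ≤ (h + t) * l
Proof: Because y divides j and j divides t, y divides t. Since y divides h, y divides h + t. h + t > 0, so y ≤ h + t. By multiplying by a non-negative, y * l ≤ (h + t) * l.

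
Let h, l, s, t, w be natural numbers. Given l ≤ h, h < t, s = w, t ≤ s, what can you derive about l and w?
l < w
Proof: l ≤ h and h < t, so l < t. Since s = w and t ≤ s, t ≤ w. Since l < t, l < w.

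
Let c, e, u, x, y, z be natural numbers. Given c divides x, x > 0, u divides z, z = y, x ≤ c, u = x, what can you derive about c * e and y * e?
c * e divides y * e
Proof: Since c divides x and x > 0, c ≤ x. Because x ≤ c, x = c. u = x, so u = c. z = y and u divides z, hence u divides y. u = c, so c divides y. Then c * e divides y * e.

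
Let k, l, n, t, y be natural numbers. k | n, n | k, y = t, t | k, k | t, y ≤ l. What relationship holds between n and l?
n ≤ l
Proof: Because k | n and n | k, k = n. From t | k and k | t, t = k. Since y = t, y = k. y ≤ l, so k ≤ l. Since k = n, n ≤ l.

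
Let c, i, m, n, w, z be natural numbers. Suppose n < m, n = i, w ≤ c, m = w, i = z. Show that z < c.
Because n = i and n < m, i < m. Since i = z, z < m. Since m = w, z < w. Since w ≤ c, z < c.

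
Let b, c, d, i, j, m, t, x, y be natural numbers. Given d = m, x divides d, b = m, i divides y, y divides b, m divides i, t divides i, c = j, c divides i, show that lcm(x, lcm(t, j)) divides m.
d = m and x divides d, thus x divides m. Because i divides y and y divides b, i divides b. Because b = m, i divides m. m divides i, so i = m. From c = j and c divides i, j divides i. Because t divides i, lcm(t, j) divides i. From i = m, lcm(t, j) divides m. Since x divides m, lcm(x, lcm(t, j)) divides m.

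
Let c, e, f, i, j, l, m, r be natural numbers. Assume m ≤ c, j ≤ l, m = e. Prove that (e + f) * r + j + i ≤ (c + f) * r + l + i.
Because m = e and m ≤ c, e ≤ c. Then e + f ≤ c + f. By multiplying by a non-negative, (e + f) * r ≤ (c + f) * r. j ≤ l, so j + i ≤ l + i. Because (e + f) * r ≤ (c + f) * r, (e + f) * r + j + i ≤ (c + f) * r + l + i.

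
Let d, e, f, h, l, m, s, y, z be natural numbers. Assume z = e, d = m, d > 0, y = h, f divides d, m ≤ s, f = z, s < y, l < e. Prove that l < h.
Because f = z and z = e, f = e. Since f divides d, e divides d. From d > 0, e ≤ d. Since d = m, e ≤ m. y = h and s < y, therefore s < h. From m ≤ s, m < h. e ≤ m, so e < h. Since l < e, l < h.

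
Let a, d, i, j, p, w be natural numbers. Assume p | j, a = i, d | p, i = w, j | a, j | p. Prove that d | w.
p | j and j | p, thus p = j. Since d | p, d | j. a = i and i = w, therefore a = w. j | a, so j | w. Since d | j, d | w.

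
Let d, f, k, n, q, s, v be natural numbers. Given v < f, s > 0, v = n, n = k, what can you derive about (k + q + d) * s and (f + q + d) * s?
(k + q + d) * s < (f + q + d) * s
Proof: Because v = n and n = k, v = k. v < f, so k < f. Then k + q < f + q. Then k + q + d < f + q + d. Combining with s > 0, by multiplying by a positive, (k + q + d) * s < (f + q + d) * s.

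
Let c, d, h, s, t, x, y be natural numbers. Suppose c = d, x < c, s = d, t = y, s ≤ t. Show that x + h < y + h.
Since c = d and x < c, x < d. Since t = y and s ≤ t, s ≤ y. s = d, so d ≤ y. x < d, so x < y. Then x + h < y + h.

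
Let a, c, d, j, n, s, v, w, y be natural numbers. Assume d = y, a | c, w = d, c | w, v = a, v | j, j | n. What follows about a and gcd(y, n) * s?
a | gcd(y, n) * s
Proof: w = d and c | w, so c | d. Since a | c, a | d. From d = y, a | y. From v | j and j | n, v | n. Since v = a, a | n. Because a | y, a | gcd(y, n). Then a | gcd(y, n) * s.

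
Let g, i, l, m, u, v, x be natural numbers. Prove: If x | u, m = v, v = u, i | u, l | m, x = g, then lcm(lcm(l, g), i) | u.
m = v and v = u, so m = u. Since l | m, l | u. x = g and x | u, therefore g | u. l | u, so lcm(l, g) | u. i | u, so lcm(lcm(l, g), i) | u.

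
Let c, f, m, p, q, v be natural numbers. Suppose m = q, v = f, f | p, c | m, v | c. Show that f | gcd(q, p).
v | c and c | m, thus v | m. v = f, so f | m. m = q, so f | q. f | p, so f | gcd(q, p).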